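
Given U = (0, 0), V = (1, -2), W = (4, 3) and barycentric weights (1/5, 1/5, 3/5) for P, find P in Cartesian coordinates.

(13/5, 7/5)

P = (1/5)·U + (1/5)·V + (3/5)·W.
x-coordinate: (1/5)·0 + (1/5)·1 + (3/5)·4 = 13/5.
y-coordinate: (1/5)·0 + (1/5)·(-2) + (3/5)·3 = 7/5.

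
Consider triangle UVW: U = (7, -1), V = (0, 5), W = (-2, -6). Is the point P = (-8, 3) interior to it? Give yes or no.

no

Barycentric coordinates of P: (-84/89, 111/89, 62/89).
The three coordinates are negative, positive, positive; a point is interior exactly when all three are positive.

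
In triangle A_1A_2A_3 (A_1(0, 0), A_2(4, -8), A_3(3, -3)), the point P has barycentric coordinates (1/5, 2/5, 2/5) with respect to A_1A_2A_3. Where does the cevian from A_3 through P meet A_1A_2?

Line A_3P meets A_1A_2 where the A_3-coordinate vanishes; zeroing P's A_3-weight and renormalizing leaves A_1, A_2-weights 1/5 : 2/5 → (1/3, 2/3).
So Q = (1/3)·A_1 + (2/3)·A_2 = (8/3, -16/3).

(8/3, -16/3)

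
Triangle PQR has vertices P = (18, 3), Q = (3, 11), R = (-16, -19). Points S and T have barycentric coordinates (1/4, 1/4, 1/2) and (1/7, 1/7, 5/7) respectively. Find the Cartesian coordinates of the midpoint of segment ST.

Barycentric coordinates of the midpoint are the average: (11/56, 11/56, 17/28).
Converting: (11/56)·P + (11/56)·Q + (17/28)·R = (-313/56, -123/14).

(-313/56, -123/14)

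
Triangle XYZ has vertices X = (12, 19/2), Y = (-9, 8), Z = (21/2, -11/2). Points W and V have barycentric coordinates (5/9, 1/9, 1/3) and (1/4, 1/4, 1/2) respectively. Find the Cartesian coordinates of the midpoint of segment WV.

Barycentric coordinates of the midpoint are the average: (29/72, 13/72, 5/12).
Converting: (29/72)·X + (13/72)·Y + (5/12)·Z = (91/12, 143/48).

(91/12, 143/48)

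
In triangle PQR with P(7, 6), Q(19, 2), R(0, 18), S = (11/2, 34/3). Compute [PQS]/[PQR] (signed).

[PQR] = ½·(7·(2−18) + 19·(18−6) + 0·(6−2)) = ½·(-112 + 228 + 0) = 58.
[PQS] = ½·(7·(2−(34/3)) + 19·(34/3−6) + (11/2)·(6−2)) = ½·(-196/3 + 304/3 + 22) = 29, so the ratio is 29/58 = 1/2.

1/2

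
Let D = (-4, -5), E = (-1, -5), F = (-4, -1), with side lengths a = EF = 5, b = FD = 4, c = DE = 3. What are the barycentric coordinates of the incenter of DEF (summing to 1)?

The incenter has barycentric coordinates proportional to the opposite side lengths: (5 : 4 : 3).
Normalizing by 5+4+3 = 12 gives (5/12, 1/3, 1/4).

(5/12, 1/3, 1/4)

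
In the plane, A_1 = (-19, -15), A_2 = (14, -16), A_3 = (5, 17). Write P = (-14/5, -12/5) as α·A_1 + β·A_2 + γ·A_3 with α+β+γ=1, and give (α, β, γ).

Signed area of the reference triangle: [A_1A_2A_3] = ½·((-19)·(-16−17) + 14·(17−(-15)) + 5·(-15−(-16))) = ½·(627 + 448 + 5) = 540.
[PA_2A_3] = ½·((-14/5)·(-16−17) + 14·(17−(-12/5)) + 5·(-12/5−(-16))) = ½·(462/5 + 1358/5 + 68) = 216, so the A_1-coordinate is 216/540 = 2/5.
[A_1PA_3] = ½·((-19)·(-12/5−17) + (-14/5)·(17−(-15)) + 5·(-15−(-12/5))) = ½·(1843/5 − 448/5 − 63) = 108, so the A_2-coordinate is 1/5.
[A_1A_2P] = ½·((-19)·(-16−(-12/5)) + 14·(-12/5−(-15)) + (-14/5)·(-15−(-16))) = ½·(1292/5 + 882/5 − 14/5) = 216, so the A_3-coordinate is 2/5.

(2/5, 1/5, 2/5)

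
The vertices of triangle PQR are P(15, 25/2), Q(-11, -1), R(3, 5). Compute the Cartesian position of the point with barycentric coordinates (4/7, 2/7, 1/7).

S = (4/7)·P + (2/7)·Q + (1/7)·R.
x-coordinate: (4/7)·15 + (2/7)·(-11) + (1/7)·3 = 41/7.
y-coordinate: (4/7)·(25/2) + (2/7)·(-1) + (1/7)·5 = 53/7.

(41/7, 53/7)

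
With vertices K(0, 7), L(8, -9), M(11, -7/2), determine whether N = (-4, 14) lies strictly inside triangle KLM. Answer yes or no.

Barycentric coordinates of N: (135/92, -35/92, -2/23).
The three coordinates are positive, negative, negative; a point is interior exactly when all three are positive.

no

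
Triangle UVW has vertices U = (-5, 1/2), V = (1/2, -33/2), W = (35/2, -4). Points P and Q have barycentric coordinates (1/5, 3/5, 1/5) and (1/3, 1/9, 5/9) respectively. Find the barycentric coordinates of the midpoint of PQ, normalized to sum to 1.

(4/15, 16/45, 17/45)

Since both coordinate triples sum to 1, the midpoint's barycentrics are the componentwise average.
(1/5+1/3)/2 = 4/15; similarly 16/45 and 17/45.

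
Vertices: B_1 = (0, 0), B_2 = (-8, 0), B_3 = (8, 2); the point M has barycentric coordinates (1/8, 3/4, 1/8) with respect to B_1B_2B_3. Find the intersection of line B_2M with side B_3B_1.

Line B_2M meets B_3B_1 where the B_2-coordinate vanishes; zeroing M's B_2-weight and renormalizing leaves B_3, B_1-weights 1/8 : 1/8 → (1/2, 1/2).
So N = (1/2)·B_3 + (1/2)·B_1 = (4, 1).

(4, 1)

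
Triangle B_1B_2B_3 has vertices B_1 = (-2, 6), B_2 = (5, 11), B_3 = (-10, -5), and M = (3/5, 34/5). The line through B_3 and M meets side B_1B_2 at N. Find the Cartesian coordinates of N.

Barycentric coordinates of M with respect to B_1B_2B_3: (1/5, 3/5, 1/5).
On side B_1B_2 the B_3-coordinate is zero; dropping M's B_3-weight 1/5 and renormalizing the remaining 1/5 : 3/5 gives weights 1/4, 3/4 on B_1, B_2.
N = (1/4)·(-2, 6) + (3/4)·(5, 11) = (13/4, 39/4).

(13/4, 39/4)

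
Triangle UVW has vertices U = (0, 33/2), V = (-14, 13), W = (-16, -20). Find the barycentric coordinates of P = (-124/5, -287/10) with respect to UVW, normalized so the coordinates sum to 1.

(-3/5, 2/5, 6/5)

Signed area of the reference triangle: [UVW] = ½·(0·(13−(-20)) + (-14)·(-20−(33/2)) + (-16)·(33/2−13)) = ½·(0 + 511 − 56) = 455/2.
[PVW] = ½·((-124/5)·(13−(-20)) + (-14)·(-20−(-287/10)) + (-16)·(-287/10−13)) = ½·(-4092/5 − 609/5 + 3336/5) = -273/2, so the U-coordinate is (-273/2)/(455/2) = -3/5.
[UPW] = ½·(0·(-287/10−(-20)) + (-124/5)·(-20−(33/2)) + (-16)·(33/2−(-287/10))) = ½·(0 + 4526/5 − 3616/5) = 91, so the V-coordinate is 2/5.
[UVP] = ½·(0·(13−(-287/10)) + (-14)·(-287/10−(33/2)) + (-124/5)·(33/2−13)) = ½·(0 + 3164/5 − 434/5) = 273, so the W-coordinate is 6/5.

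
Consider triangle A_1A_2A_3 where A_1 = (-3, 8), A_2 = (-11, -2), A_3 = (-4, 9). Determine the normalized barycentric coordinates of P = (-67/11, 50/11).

(5/11, 4/11, 2/11)

Signed area of the reference triangle: [A_1A_2A_3] = ½·((-3)·(-2−9) + (-11)·(9−8) + (-4)·(8−(-2))) = ½·(33 − 11 − 40) = -9.
[PA_2A_3] = ½·((-67/11)·(-2−9) + (-11)·(9−(50/11)) + (-4)·(50/11−(-2))) = ½·(67 − 49 − 288/11) = -45/11, so the A_1-coordinate is (-45/11)/(-9) = 5/11.
[A_1PA_3] = ½·((-3)·(50/11−9) + (-67/11)·(9−8) + (-4)·(8−(50/11))) = ½·(147/11 − 67/11 − 152/11) = -36/11, so the A_2-coordinate is 4/11.
[A_1A_2P] = ½·((-3)·(-2−(50/11)) + (-11)·(50/11−8) + (-67/11)·(8−(-2))) = ½·(216/11 + 38 − 670/11) = -18/11, so the A_3-coordinate is 2/11.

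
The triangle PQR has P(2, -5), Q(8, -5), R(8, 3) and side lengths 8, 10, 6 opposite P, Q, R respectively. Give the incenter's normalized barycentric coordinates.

(1/3, 5/12, 1/4)

The incenter has barycentric coordinates proportional to the opposite side lengths: (8 : 10 : 6).
Normalizing by 8+10+6 = 24 gives (1/3, 5/12, 1/4).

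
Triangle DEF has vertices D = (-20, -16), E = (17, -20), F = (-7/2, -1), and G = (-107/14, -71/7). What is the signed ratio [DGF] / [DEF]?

1/7

[DEF] = ½·((-20)·(-20−(-1)) + 17·(-1−(-16)) + (-7/2)·(-16−(-20))) = ½·(380 + 255 − 14) = 621/2.
[DGF] = ½·((-20)·(-71/7−(-1)) + (-107/14)·(-1−(-16)) + (-7/2)·(-16−(-71/7))) = ½·(1280/7 − 1605/14 + 41/2) = 621/14, so the ratio is (621/14)/(621/2) = 1/7.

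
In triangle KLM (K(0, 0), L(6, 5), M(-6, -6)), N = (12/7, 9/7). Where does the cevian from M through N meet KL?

(3, 5/2)

Barycentric coordinates of N with respect to KLM: (3/7, 3/7, 1/7).
On side KL the M-coordinate is zero; dropping N's M-weight 1/7 and renormalizing the remaining 3/7 : 3/7 gives weights 1/2, 1/2 on K, L.
J = (1/2)·(0, 0) + (1/2)·(6, 5) = (3, 5/2).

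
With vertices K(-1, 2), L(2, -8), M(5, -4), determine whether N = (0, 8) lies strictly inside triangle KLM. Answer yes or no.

Barycentric coordinates of N: (4/3, -1, 2/3).
The three coordinates are positive, negative, positive; a point is interior exactly when all three are positive.

no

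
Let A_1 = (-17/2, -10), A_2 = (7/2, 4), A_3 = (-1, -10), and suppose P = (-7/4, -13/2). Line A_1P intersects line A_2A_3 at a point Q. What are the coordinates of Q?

Barycentric coordinates of P with respect to A_1A_2A_3: (1/4, 1/4, 1/2).
On side A_2A_3 the A_1-coordinate is zero; dropping P's A_1-weight 1/4 and renormalizing the remaining 1/4 : 1/2 gives weights 1/3, 2/3 on A_2, A_3.
Q = (1/3)·(7/2, 4) + (2/3)·(-1, -10) = (1/2, -16/3).

(1/2, -16/3)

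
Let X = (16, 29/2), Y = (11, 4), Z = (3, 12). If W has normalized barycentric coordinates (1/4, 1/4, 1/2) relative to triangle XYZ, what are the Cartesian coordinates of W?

(33/4, 85/8)

W = (1/4)·X + (1/4)·Y + (1/2)·Z.
x-coordinate: (1/4)·16 + (1/4)·11 + (1/2)·3 = 33/4.
y-coordinate: (1/4)·(29/2) + (1/4)·4 + (1/2)·12 = 85/8.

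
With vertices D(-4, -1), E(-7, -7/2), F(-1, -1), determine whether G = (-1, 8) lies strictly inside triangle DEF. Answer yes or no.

no

Barycentric coordinates of G: (36/5, -18/5, -13/5).
The three coordinates are positive, negative, negative; a point is interior exactly when all three are positive.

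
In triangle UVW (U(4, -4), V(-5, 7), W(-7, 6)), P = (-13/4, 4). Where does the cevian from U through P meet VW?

(-17/3, 20/3)

Barycentric coordinates of P with respect to UVW: (1/4, 1/2, 1/4).
On side VW the U-coordinate is zero; dropping P's U-weight 1/4 and renormalizing the remaining 1/2 : 1/4 gives weights 2/3, 1/3 on V, W.
Q = (2/3)·(-5, 7) + (1/3)·(-7, 6) = (-17/3, 20/3).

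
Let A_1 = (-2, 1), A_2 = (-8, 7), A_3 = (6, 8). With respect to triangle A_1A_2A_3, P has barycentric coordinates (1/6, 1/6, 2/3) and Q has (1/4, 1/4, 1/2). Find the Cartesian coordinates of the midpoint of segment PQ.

(17/12, 19/3)

Barycentric coordinates of the midpoint are the average: (5/24, 5/24, 7/12).
Converting: (5/24)·A_1 + (5/24)·A_2 + (7/12)·A_3 = (17/12, 19/3).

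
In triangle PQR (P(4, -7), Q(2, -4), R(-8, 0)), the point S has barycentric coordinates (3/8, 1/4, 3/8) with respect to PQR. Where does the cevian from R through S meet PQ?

(16/5, -29/5)

Line RS meets PQ where the R-coordinate vanishes; zeroing S's R-weight and renormalizing leaves P, Q-weights 3/8 : 1/4 → (3/5, 2/5).
So T = (3/5)·P + (2/5)·Q = (16/5, -29/5).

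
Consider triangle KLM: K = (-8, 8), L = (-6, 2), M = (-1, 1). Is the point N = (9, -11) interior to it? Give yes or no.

Barycentric coordinates of N: (-25/14, 1/2, 16/7).
The three coordinates are negative, positive, positive; a point is interior exactly when all three are positive.

no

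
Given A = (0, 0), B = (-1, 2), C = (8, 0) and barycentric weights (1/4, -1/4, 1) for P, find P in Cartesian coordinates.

(33/4, -1/2)

P = (1/4)·A + (-1/4)·B + 1·C.
x-coordinate: (1/4)·0 + (-1/4)·(-1) + 1·8 = 33/4.
y-coordinate: (1/4)·0 + (-1/4)·2 + 1·0 = -1/2.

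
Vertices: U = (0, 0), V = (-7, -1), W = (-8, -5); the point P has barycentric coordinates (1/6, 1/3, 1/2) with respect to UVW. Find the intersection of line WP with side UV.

(-14/3, -2/3)

Line WP meets UV where the W-coordinate vanishes; zeroing P's W-weight and renormalizing leaves U, V-weights 1/6 : 1/3 → (1/3, 2/3).
So Q = (1/3)·U + (2/3)·V = (-14/3, -2/3).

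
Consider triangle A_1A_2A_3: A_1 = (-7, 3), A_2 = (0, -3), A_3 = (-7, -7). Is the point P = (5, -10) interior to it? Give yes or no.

Barycentric coordinates of P: (-69/70, 12/7, 19/70).
The three coordinates are negative, positive, positive; a point is interior exactly when all three are positive.

no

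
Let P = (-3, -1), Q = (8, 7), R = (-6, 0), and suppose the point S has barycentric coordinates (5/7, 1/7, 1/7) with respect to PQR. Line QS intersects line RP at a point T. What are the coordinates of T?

Line QS meets RP where the Q-coordinate vanishes; zeroing S's Q-weight and renormalizing leaves R, P-weights 1/7 : 5/7 → (1/6, 5/6).
So T = (1/6)·R + (5/6)·P = (-7/2, -5/6).

(-7/2, -5/6)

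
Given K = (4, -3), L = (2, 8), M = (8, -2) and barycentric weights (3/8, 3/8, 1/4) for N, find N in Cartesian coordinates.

(17/4, 11/8)

N = (3/8)·K + (3/8)·L + (1/4)·M.
x-coordinate: (3/8)·4 + (3/8)·2 + (1/4)·8 = 17/4.
y-coordinate: (3/8)·(-3) + (3/8)·8 + (1/4)·(-2) = 11/8.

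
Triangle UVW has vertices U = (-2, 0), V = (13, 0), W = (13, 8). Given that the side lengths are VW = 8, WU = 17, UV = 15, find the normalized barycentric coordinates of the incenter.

(1/5, 17/40, 3/8)

The incenter has barycentric coordinates proportional to the opposite side lengths: (8 : 17 : 15).
Normalizing by 8+17+15 = 40 gives (1/5, 17/40, 3/8).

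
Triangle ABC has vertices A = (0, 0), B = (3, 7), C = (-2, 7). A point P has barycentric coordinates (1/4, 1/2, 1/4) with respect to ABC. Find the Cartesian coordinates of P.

P = (1/4)·A + (1/2)·B + (1/4)·C.
x-coordinate: (1/4)·0 + (1/2)·3 + (1/4)·(-2) = 1.
y-coordinate: (1/4)·0 + (1/2)·7 + (1/4)·7 = 21/4.

(1, 21/4)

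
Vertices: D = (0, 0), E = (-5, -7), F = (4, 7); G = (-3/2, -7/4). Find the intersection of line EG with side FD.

Barycentric coordinates of G with respect to DEF: (1/4, 1/2, 1/4).
On side FD the E-coordinate is zero; dropping G's E-weight 1/2 and renormalizing the remaining 1/4 : 1/4 gives weights 1/2, 1/2 on F, D.
H = (1/2)·(4, 7) + (1/2)·(0, 0) = (2, 7/2).

(2, 7/2)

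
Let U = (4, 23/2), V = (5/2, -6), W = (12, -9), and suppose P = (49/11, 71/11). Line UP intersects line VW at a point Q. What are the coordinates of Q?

(17/3, -7)

Barycentric coordinates of P with respect to UVW: (8/11, 2/11, 1/11).
On side VW the U-coordinate is zero; dropping P's U-weight 8/11 and renormalizing the remaining 2/11 : 1/11 gives weights 2/3, 1/3 on V, W.
Q = (2/3)·(5/2, -6) + (1/3)·(12, -9) = (17/3, -7).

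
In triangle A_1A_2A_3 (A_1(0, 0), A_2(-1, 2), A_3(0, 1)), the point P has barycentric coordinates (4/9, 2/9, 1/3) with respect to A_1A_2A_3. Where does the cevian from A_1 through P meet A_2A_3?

(-2/5, 7/5)

Line A_1P meets A_2A_3 where the A_1-coordinate vanishes; zeroing P's A_1-weight and renormalizing leaves A_2, A_3-weights 2/9 : 1/3 → (2/5, 3/5).
So Q = (2/5)·A_2 + (3/5)·A_3 = (-2/5, 7/5).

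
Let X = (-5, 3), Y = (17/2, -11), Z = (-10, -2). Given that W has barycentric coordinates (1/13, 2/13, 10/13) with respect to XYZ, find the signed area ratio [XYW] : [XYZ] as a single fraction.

The signed ratio [XYW]/[XYZ] equals the barycentric coordinate of W at vertex Z, which is 10/13.

10/13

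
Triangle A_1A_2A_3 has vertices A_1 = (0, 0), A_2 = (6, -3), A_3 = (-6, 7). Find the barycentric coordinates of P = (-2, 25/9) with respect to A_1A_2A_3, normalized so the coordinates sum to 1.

(4/9, 1/9, 4/9)

Signed area of the reference triangle: [A_1A_2A_3] = ½·(0·(-3−7) + 6·(7−0) + (-6)·(0−(-3))) = ½·(0 + 42 − 18) = 12.
[PA_2A_3] = ½·((-2)·(-3−7) + 6·(7−(25/9)) + (-6)·(25/9−(-3))) = ½·(20 + 76/3 − 104/3) = 16/3, so the A_1-coordinate is (16/3)/12 = 4/9.
[A_1PA_3] = ½·(0·(25/9−7) + (-2)·(7−0) + (-6)·(0−(25/9))) = ½·(0 − 14 + 50/3) = 4/3, so the A_2-coordinate is 1/9.
[A_1A_2P] = ½·(0·(-3−(25/9)) + 6·(25/9−0) + (-2)·(0−(-3))) = ½·(0 + 50/3 − 6) = 16/3, so the A_3-coordinate is 4/9.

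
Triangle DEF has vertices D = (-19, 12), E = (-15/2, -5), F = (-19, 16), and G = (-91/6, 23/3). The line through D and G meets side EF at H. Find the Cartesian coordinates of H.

(-53/4, 11/2)

Barycentric coordinates of G with respect to DEF: (1/3, 1/3, 1/3).
On side EF the D-coordinate is zero; dropping G's D-weight 1/3 and renormalizing the remaining 1/3 : 1/3 gives weights 1/2, 1/2 on E, F.
H = (1/2)·(-15/2, -5) + (1/2)·(-19, 16) = (-53/4, 11/2).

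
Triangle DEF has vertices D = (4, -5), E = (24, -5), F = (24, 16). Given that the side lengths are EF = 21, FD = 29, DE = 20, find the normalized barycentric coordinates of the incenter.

(3/10, 29/70, 2/7)

The incenter has barycentric coordinates proportional to the opposite side lengths: (21 : 29 : 20).
Normalizing by 21+29+20 = 70 gives (3/10, 29/70, 2/7).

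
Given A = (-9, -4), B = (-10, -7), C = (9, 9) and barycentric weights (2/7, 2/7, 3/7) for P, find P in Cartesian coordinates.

(-11/7, 5/7)

P = (2/7)·A + (2/7)·B + (3/7)·C.
x-coordinate: (2/7)·(-9) + (2/7)·(-10) + (3/7)·9 = -11/7.
y-coordinate: (2/7)·(-4) + (2/7)·(-7) + (3/7)·9 = 5/7.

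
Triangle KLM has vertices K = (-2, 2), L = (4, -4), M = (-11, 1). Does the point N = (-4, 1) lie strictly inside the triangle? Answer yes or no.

Barycentric coordinates of N: (7/12, 7/60, 3/10).
The three coordinates are positive, positive, positive; a point is interior exactly when all three are positive.

yes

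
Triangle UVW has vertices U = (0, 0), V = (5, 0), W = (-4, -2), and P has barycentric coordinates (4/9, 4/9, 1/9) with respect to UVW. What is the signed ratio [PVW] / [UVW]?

The signed ratio [PVW]/[UVW] equals the barycentric coordinate of P at vertex U, which is 4/9.

4/9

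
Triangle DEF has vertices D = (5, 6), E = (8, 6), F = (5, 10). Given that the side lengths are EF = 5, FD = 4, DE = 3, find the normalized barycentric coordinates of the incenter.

(5/12, 1/3, 1/4)

The incenter has barycentric coordinates proportional to the opposite side lengths: (5 : 4 : 3).
Normalizing by 5+4+3 = 12 gives (5/12, 1/3, 1/4).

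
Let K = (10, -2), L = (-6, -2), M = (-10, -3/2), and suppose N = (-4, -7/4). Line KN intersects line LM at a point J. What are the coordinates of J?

(-26/3, -5/3)

Barycentric coordinates of N with respect to KLM: (1/4, 1/4, 1/2).
On side LM the K-coordinate is zero; dropping N's K-weight 1/4 and renormalizing the remaining 1/4 : 1/2 gives weights 1/3, 2/3 on L, M.
J = (1/3)·(-6, -2) + (2/3)·(-10, -3/2) = (-26/3, -5/3).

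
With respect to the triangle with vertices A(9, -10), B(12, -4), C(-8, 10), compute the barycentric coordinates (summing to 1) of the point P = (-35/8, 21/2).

(-3/8, 1/2, 7/8)

Signed area of the reference triangle: [ABC] = ½·(9·(-4−10) + 12·(10−(-10)) + (-8)·(-10−(-4))) = ½·(-126 + 240 + 48) = 81.
[PBC] = ½·((-35/8)·(-4−10) + 12·(10−(21/2)) + (-8)·(21/2−(-4))) = ½·(245/4 − 6 − 116) = -243/8, so the A-coordinate is (-243/8)/81 = -3/8.
[APC] = ½·(9·(21/2−10) + (-35/8)·(10−(-10)) + (-8)·(-10−(21/2))) = ½·(9/2 − 175/2 + 164) = 81/2, so the B-coordinate is 1/2.
[ABP] = ½·(9·(-4−(21/2)) + 12·(21/2−(-10)) + (-35/8)·(-10−(-4))) = ½·(-261/2 + 246 + 105/4) = 567/8, so the C-coordinate is 7/8.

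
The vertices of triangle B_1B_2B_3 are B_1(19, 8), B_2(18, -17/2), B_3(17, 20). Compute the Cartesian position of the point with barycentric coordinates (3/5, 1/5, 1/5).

M = (3/5)·B_1 + (1/5)·B_2 + (1/5)·B_3.
x-coordinate: (3/5)·19 + (1/5)·18 + (1/5)·17 = 92/5.
y-coordinate: (3/5)·8 + (1/5)·(-17/2) + (1/5)·20 = 71/10.

(92/5, 71/10)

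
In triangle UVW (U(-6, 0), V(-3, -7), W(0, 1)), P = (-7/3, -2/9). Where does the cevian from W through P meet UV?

Barycentric coordinates of P with respect to UVW: (1/3, 1/9, 5/9).
On side UV the W-coordinate is zero; dropping P's W-weight 5/9 and renormalizing the remaining 1/3 : 1/9 gives weights 3/4, 1/4 on U, V.
Q = (3/4)·(-6, 0) + (1/4)·(-3, -7) = (-21/4, -7/4).

(-21/4, -7/4)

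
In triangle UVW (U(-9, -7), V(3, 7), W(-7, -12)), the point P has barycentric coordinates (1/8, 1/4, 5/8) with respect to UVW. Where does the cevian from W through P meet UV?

(-1, 7/3)

Line WP meets UV where the W-coordinate vanishes; zeroing P's W-weight and renormalizing leaves U, V-weights 1/8 : 1/4 → (1/3, 2/3).
So Q = (1/3)·U + (2/3)·V = (-1, 7/3).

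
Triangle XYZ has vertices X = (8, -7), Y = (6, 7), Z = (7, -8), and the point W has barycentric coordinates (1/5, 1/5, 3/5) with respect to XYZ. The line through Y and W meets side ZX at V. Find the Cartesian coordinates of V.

Line YW meets ZX where the Y-coordinate vanishes; zeroing W's Y-weight and renormalizing leaves Z, X-weights 3/5 : 1/5 → (3/4, 1/4).
So V = (3/4)·Z + (1/4)·X = (29/4, -31/4).

(29/4, -31/4)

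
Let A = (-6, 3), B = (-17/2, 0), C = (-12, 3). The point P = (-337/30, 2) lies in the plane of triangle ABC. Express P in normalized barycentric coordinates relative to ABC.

(-1/15, 1/3, 11/15)

Signed area of the reference triangle: [ABC] = ½·((-6)·(0−3) + (-17/2)·(3−3) + (-12)·(3−0)) = ½·(18 + 0 − 36) = -9.
[PBC] = ½·((-337/30)·(0−3) + (-17/2)·(3−2) + (-12)·(2−0)) = ½·(337/10 − 17/2 − 24) = 3/5, so the A-coordinate is (3/5)/(-9) = -1/15.
[APC] = ½·((-6)·(2−3) + (-337/30)·(3−3) + (-12)·(3−2)) = ½·(6 + 0 − 12) = -3, so the B-coordinate is 1/3.
[ABP] = ½·((-6)·(0−2) + (-17/2)·(2−3) + (-337/30)·(3−0)) = ½·(12 + 17/2 − 337/10) = -33/5, so the C-coordinate is 11/15.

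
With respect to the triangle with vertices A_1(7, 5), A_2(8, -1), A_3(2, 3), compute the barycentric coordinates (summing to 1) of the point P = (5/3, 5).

Signed area of the reference triangle: [A_1A_2A_3] = ½·(7·(-1−3) + 8·(3−5) + 2·(5−(-1))) = ½·(-28 − 16 + 12) = -16.
[PA_2A_3] = ½·((5/3)·(-1−3) + 8·(3−5) + 2·(5−(-1))) = ½·(-20/3 − 16 + 12) = -16/3, so the A_1-coordinate is (-16/3)/(-16) = 1/3.
[A_1PA_3] = ½·(7·(5−3) + (5/3)·(3−5) + 2·(5−5)) = ½·(14 − 10/3 + 0) = 16/3, so the A_2-coordinate is -1/3.
[A_1A_2P] = ½·(7·(-1−5) + 8·(5−5) + (5/3)·(5−(-1))) = ½·(-42 + 0 + 10) = -16, so the A_3-coordinate is 1.
Check: 1/3 − 1/3 + 1 = 1.

(1/3, -1/3, 1)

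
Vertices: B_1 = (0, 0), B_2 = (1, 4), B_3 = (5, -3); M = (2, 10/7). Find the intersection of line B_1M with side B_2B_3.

Barycentric coordinates of M with respect to B_1B_2B_3: (1/7, 4/7, 2/7).
On side B_2B_3 the B_1-coordinate is zero; dropping M's B_1-weight 1/7 and renormalizing the remaining 4/7 : 2/7 gives weights 2/3, 1/3 on B_2, B_3.
N = (2/3)·(1, 4) + (1/3)·(5, -3) = (7/3, 5/3).

(7/3, 5/3)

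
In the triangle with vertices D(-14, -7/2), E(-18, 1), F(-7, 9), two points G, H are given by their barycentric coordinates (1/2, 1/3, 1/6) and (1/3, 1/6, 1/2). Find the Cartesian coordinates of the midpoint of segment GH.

(-38/3, 43/24)

Barycentric coordinates of the midpoint are the average: (5/12, 1/4, 1/3).
Converting: (5/12)·D + (1/4)·E + (1/3)·F = (-38/3, 43/24).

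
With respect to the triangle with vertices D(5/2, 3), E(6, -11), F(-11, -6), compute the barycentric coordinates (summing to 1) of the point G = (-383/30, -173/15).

(-7/15, 4/15, 6/5)

Signed area of the reference triangle: [DEF] = ½·((5/2)·(-11−(-6)) + 6·(-6−3) + (-11)·(3−(-11))) = ½·(-25/2 − 54 − 154) = -441/4.
[GEF] = ½·((-383/30)·(-11−(-6)) + 6·(-6−(-173/15)) + (-11)·(-173/15−(-11))) = ½·(383/6 + 166/5 + 88/15) = 1029/20, so the D-coordinate is (1029/20)/(-441/4) = -7/15.
[DGF] = ½·((5/2)·(-173/15−(-6)) + (-383/30)·(-6−3) + (-11)·(3−(-173/15))) = ½·(-83/6 + 1149/10 − 2398/15) = -147/5, so the E-coordinate is 4/15.
[DEG] = ½·((5/2)·(-11−(-173/15)) + 6·(-173/15−3) + (-383/30)·(3−(-11))) = ½·(4/3 − 436/5 − 2681/15) = -1323/10, so the F-coordinate is 6/5.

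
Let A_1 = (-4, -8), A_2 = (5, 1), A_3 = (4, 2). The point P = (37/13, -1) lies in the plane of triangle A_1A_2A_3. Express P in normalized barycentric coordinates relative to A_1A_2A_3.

(3/13, 9/13, 1/13)

Signed area of the reference triangle: [A_1A_2A_3] = ½·((-4)·(1−2) + 5·(2−(-8)) + 4·(-8−1)) = ½·(4 + 50 − 36) = 9.
[PA_2A_3] = ½·((37/13)·(1−2) + 5·(2−(-1)) + 4·(-1−1)) = ½·(-37/13 + 15 − 8) = 27/13, so the A_1-coordinate is (27/13)/9 = 3/13.
[A_1PA_3] = ½·((-4)·(-1−2) + (37/13)·(2−(-8)) + 4·(-8−(-1))) = ½·(12 + 370/13 − 28) = 81/13, so the A_2-coordinate is 9/13.
[A_1A_2P] = ½·((-4)·(1−(-1)) + 5·(-1−(-8)) + (37/13)·(-8−1)) = ½·(-8 + 35 − 333/13) = 9/13, so the A_3-coordinate is 1/13.
Check: 3/13 + 9/13 + 1/13 = 1.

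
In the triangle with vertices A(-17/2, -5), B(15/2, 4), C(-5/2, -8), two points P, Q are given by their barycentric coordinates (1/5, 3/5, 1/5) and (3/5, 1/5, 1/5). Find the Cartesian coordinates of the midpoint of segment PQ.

Barycentric coordinates of the midpoint are the average: (2/5, 2/5, 1/5).
Converting: (2/5)·A + (2/5)·B + (1/5)·C = (-9/10, -2).

(-9/10, -2)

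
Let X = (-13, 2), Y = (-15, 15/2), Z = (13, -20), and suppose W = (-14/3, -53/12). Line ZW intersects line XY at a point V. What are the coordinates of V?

Barycentric coordinates of W with respect to XYZ: (1/2, 1/6, 1/3).
On side XY the Z-coordinate is zero; dropping W's Z-weight 1/3 and renormalizing the remaining 1/2 : 1/6 gives weights 3/4, 1/4 on X, Y.
V = (3/4)·(-13, 2) + (1/4)·(-15, 15/2) = (-27/2, 27/8).

(-27/2, 27/8)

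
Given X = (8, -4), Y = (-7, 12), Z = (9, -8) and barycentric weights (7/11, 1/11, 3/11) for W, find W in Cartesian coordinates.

W = (7/11)·X + (1/11)·Y + (3/11)·Z.
x-coordinate: (7/11)·8 + (1/11)·(-7) + (3/11)·9 = 76/11.
y-coordinate: (7/11)·(-4) + (1/11)·12 + (3/11)·(-8) = -40/11.

(76/11, -40/11)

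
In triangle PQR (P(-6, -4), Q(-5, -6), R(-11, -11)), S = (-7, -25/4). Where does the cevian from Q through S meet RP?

(-23/3, -19/3)

Barycentric coordinates of S with respect to PQR: (1/2, 1/4, 1/4).
On side RP the Q-coordinate is zero; dropping S's Q-weight 1/4 and renormalizing the remaining 1/4 : 1/2 gives weights 1/3, 2/3 on R, P.
T = (1/3)·(-11, -11) + (2/3)·(-6, -4) = (-23/3, -19/3).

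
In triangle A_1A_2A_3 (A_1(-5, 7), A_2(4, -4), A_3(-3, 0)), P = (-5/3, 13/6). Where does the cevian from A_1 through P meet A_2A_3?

Barycentric coordinates of P with respect to A_1A_2A_3: (1/2, 1/3, 1/6).
On side A_2A_3 the A_1-coordinate is zero; dropping P's A_1-weight 1/2 and renormalizing the remaining 1/3 : 1/6 gives weights 2/3, 1/3 on A_2, A_3.
Q = (2/3)·(4, -4) + (1/3)·(-3, 0) = (5/3, -8/3).

(5/3, -8/3)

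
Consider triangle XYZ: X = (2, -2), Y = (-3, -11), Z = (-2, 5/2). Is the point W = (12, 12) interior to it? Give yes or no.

no

Barycentric coordinates of W: (359/117, -202/117, -40/117).
The three coordinates are positive, negative, negative; a point is interior exactly when all three are positive.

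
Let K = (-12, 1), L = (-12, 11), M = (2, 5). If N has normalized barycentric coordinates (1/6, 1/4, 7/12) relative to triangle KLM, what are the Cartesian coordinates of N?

(-23/6, 35/6)

N = (1/6)·K + (1/4)·L + (7/12)·M.
x-coordinate: (1/6)·(-12) + (1/4)·(-12) + (7/12)·2 = -23/6.
y-coordinate: (1/6)·1 + (1/4)·11 + (7/12)·5 = 35/6.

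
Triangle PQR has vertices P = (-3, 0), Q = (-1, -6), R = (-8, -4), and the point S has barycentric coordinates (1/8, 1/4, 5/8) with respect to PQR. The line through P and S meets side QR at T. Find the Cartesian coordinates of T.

Line PS meets QR where the P-coordinate vanishes; zeroing S's P-weight and renormalizing leaves Q, R-weights 1/4 : 5/8 → (2/7, 5/7).
So T = (2/7)·Q + (5/7)·R = (-6, -32/7).

(-6, -32/7)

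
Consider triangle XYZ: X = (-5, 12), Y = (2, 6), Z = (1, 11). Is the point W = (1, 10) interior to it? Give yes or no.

yes

Barycentric coordinates of W: (1/29, 6/29, 22/29).
The three coordinates are positive, positive, positive; a point is interior exactly when all three are positive.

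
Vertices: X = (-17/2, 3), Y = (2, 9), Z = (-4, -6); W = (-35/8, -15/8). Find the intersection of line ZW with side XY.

(-5, 5)

Barycentric coordinates of W with respect to XYZ: (1/4, 1/8, 5/8).
On side XY the Z-coordinate is zero; dropping W's Z-weight 5/8 and renormalizing the remaining 1/4 : 1/8 gives weights 2/3, 1/3 on X, Y.
V = (2/3)·(-17/2, 3) + (1/3)·(2, 9) = (-5, 5).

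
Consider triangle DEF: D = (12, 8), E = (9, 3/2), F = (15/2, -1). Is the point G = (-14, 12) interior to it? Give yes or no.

Barycentric coordinates of G: (293/9, -112, 724/9).
The three coordinates are positive, negative, positive; a point is interior exactly when all three are positive.

no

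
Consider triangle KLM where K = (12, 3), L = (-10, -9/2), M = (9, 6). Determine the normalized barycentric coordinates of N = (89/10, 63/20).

Signed area of the reference triangle: [KLM] = ½·(12·(-9/2−6) + (-10)·(6−3) + 9·(3−(-9/2))) = ½·(-126 − 30 + 135/2) = -177/4.
[NLM] = ½·((89/10)·(-9/2−6) + (-10)·(6−(63/20)) + 9·(63/20−(-9/2))) = ½·(-1869/20 − 57/2 + 1377/20) = -531/20, so the K-coordinate is (-531/20)/(-177/4) = 3/5.
[KNM] = ½·(12·(63/20−6) + (89/10)·(6−3) + 9·(3−(63/20))) = ½·(-171/5 + 267/10 − 27/20) = -177/40, so the L-coordinate is 1/10.
[KLN] = ½·(12·(-9/2−(63/20)) + (-10)·(63/20−3) + (89/10)·(3−(-9/2))) = ½·(-459/5 − 3/2 + 267/4) = -531/40, so the M-coordinate is 3/10.

(3/5, 1/10, 3/10)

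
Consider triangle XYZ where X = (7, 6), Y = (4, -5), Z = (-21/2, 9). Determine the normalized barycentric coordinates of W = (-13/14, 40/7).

Signed area of the reference triangle: [XYZ] = ½·(7·(-5−9) + 4·(9−6) + (-21/2)·(6−(-5))) = ½·(-98 + 12 − 231/2) = -403/4.
[WYZ] = ½·((-13/14)·(-5−9) + 4·(9−(40/7)) + (-21/2)·(40/7−(-5))) = ½·(13 + 92/7 − 225/2) = -1209/28, so the X-coordinate is (-1209/28)/(-403/4) = 3/7.
[XWZ] = ½·(7·(40/7−9) + (-13/14)·(9−6) + (-21/2)·(6−(40/7))) = ½·(-23 − 39/14 − 3) = -403/28, so the Y-coordinate is 1/7.
[XYW] = ½·(7·(-5−(40/7)) + 4·(40/7−6) + (-13/14)·(6−(-5))) = ½·(-75 − 8/7 − 143/14) = -1209/28, so the Z-coordinate is 3/7.
Check: 3/7 + 1/7 + 3/7 = 1.

(3/7, 1/7, 3/7)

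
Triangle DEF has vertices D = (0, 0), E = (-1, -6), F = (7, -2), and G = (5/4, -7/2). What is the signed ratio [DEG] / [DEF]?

1/4

[DEF] = ½·(0·(-6−(-2)) + (-1)·(-2−0) + 7·(0−(-6))) = ½·(0 + 2 + 42) = 22.
[DEG] = ½·(0·(-6−(-7/2)) + (-1)·(-7/2−0) + (5/4)·(0−(-6))) = ½·(0 + 7/2 + 15/2) = 11/2, so the ratio is (11/2)/22 = 1/4.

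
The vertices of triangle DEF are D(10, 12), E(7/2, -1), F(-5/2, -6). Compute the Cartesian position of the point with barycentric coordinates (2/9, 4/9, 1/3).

(53/18, 2/9)

G = (2/9)·D + (4/9)·E + (1/3)·F.
x-coordinate: (2/9)·10 + (4/9)·(7/2) + (1/3)·(-5/2) = 53/18.
y-coordinate: (2/9)·12 + (4/9)·(-1) + (1/3)·(-6) = 2/9.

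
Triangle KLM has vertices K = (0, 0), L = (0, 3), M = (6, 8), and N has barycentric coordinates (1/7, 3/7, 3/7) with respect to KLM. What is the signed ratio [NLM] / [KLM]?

The signed ratio [NLM]/[KLM] equals the barycentric coordinate of N at vertex K, which is 1/7.

1/7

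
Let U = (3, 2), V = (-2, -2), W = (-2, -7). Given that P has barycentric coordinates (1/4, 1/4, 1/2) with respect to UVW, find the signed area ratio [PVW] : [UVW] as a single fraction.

The signed ratio [PVW]/[UVW] equals the barycentric coordinate of P at vertex U, which is 1/4.

1/4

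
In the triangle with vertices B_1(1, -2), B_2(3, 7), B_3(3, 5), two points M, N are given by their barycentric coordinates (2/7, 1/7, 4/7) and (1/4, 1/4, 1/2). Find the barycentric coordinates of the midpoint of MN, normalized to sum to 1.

Since both coordinate triples sum to 1, the midpoint's barycentrics are the componentwise average.
(2/7+1/4)/2 = 15/56; similarly 11/56 and 15/28.

(15/56, 11/56, 15/28)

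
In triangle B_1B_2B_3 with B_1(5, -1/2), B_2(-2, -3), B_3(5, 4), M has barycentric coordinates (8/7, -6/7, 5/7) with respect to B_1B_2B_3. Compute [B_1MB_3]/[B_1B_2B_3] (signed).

The signed ratio [B_1MB_3]/[B_1B_2B_3] equals the barycentric coordinate of M at vertex B_2, which is -6/7.

-6/7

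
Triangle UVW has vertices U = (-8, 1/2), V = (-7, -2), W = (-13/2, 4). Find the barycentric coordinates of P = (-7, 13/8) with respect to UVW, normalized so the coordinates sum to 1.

(1/4, 1/4, 1/2)

Signed area of the reference triangle: [UVW] = ½·((-8)·(-2−4) + (-7)·(4−(1/2)) + (-13/2)·(1/2−(-2))) = ½·(48 − 49/2 − 65/4) = 29/8.
[PVW] = ½·((-7)·(-2−4) + (-7)·(4−(13/8)) + (-13/2)·(13/8−(-2))) = ½·(42 − 133/8 − 377/16) = 29/32, so the U-coordinate is (29/32)/(29/8) = 1/4.
[UPW] = ½·((-8)·(13/8−4) + (-7)·(4−(1/2)) + (-13/2)·(1/2−(13/8))) = ½·(19 − 49/2 + 117/16) = 29/32, so the V-coordinate is 1/4.
[UVP] = ½·((-8)·(-2−(13/8)) + (-7)·(13/8−(1/2)) + (-7)·(1/2−(-2))) = ½·(29 − 63/8 − 35/2) = 29/16, so the W-coordinate is 1/2.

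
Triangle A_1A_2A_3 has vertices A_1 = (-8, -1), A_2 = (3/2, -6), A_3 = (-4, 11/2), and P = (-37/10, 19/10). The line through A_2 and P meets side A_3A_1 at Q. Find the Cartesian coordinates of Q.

(-5, 31/8)

Barycentric coordinates of P with respect to A_1A_2A_3: (1/5, 1/5, 3/5).
On side A_3A_1 the A_2-coordinate is zero; dropping P's A_2-weight 1/5 and renormalizing the remaining 3/5 : 1/5 gives weights 3/4, 1/4 on A_3, A_1.
Q = (3/4)·(-4, 11/2) + (1/4)·(-8, -1) = (-5, 31/8).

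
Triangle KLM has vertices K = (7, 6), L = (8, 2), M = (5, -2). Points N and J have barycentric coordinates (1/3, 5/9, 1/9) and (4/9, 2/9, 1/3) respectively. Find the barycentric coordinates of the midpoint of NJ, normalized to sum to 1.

Since both coordinate triples sum to 1, the midpoint's barycentrics are the componentwise average.
(1/3+4/9)/2 = 7/18; similarly 7/18 and 2/9.

(7/18, 7/18, 2/9)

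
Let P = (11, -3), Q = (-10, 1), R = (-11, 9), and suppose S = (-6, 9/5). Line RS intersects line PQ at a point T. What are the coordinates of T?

(-19/4, 0)

Barycentric coordinates of S with respect to PQR: (1/5, 3/5, 1/5).
On side PQ the R-coordinate is zero; dropping S's R-weight 1/5 and renormalizing the remaining 1/5 : 3/5 gives weights 1/4, 3/4 on P, Q.
T = (1/4)·(11, -3) + (3/4)·(-10, 1) = (-19/4, 0).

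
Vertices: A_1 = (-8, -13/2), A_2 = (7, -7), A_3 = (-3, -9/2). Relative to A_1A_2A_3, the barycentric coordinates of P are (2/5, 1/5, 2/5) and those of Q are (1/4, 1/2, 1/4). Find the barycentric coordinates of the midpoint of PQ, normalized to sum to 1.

Since both coordinate triples sum to 1, the midpoint's barycentrics are the componentwise average.
(2/5+1/4)/2 = 13/40; similarly 7/20 and 13/40.

(13/40, 7/20, 13/40)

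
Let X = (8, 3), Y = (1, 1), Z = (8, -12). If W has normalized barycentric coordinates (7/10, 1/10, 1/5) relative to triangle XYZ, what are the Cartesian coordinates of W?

W = (7/10)·X + (1/10)·Y + (1/5)·Z.
x-coordinate: (7/10)·8 + (1/10)·1 + (1/5)·8 = 73/10.
y-coordinate: (7/10)·3 + (1/10)·1 + (1/5)·(-12) = -1/5.

(73/10, -1/5)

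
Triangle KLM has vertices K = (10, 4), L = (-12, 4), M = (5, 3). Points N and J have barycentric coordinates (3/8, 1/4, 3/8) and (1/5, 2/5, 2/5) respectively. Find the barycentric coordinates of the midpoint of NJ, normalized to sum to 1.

Since both coordinate triples sum to 1, the midpoint's barycentrics are the componentwise average.
(3/8+1/5)/2 = 23/80; similarly 13/40 and 31/80.

(23/80, 13/40, 31/80)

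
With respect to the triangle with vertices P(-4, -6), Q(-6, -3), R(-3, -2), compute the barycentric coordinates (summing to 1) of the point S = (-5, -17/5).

(1/5, 3/5, 1/5)

Signed area of the reference triangle: [PQR] = ½·((-4)·(-3−(-2)) + (-6)·(-2−(-6)) + (-3)·(-6−(-3))) = ½·(4 − 24 + 9) = -11/2.
[SQR] = ½·((-5)·(-3−(-2)) + (-6)·(-2−(-17/5)) + (-3)·(-17/5−(-3))) = ½·(5 − 42/5 + 6/5) = -11/10, so the P-coordinate is (-11/10)/(-11/2) = 1/5.
[PSR] = ½·((-4)·(-17/5−(-2)) + (-5)·(-2−(-6)) + (-3)·(-6−(-17/5))) = ½·(28/5 − 20 + 39/5) = -33/10, so the Q-coordinate is 3/5.
[PQS] = ½·((-4)·(-3−(-17/5)) + (-6)·(-17/5−(-6)) + (-5)·(-6−(-3))) = ½·(-8/5 − 78/5 + 15) = -11/10, so the R-coordinate is 1/5.
Check: 1/5 + 3/5 + 1/5 = 1.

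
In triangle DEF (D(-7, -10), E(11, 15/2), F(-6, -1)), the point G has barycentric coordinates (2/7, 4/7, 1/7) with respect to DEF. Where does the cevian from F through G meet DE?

Line FG meets DE where the F-coordinate vanishes; zeroing G's F-weight and renormalizing leaves D, E-weights 2/7 : 4/7 → (1/3, 2/3).
So H = (1/3)·D + (2/3)·E = (5, 5/3).

(5, 5/3)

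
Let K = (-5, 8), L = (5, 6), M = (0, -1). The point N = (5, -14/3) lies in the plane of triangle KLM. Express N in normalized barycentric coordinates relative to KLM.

(-2/3, 1/3, 4/3)

Signed area of the reference triangle: [KLM] = ½·((-5)·(6−(-1)) + 5·(-1−8) + 0·(8−6)) = ½·(-35 − 45 + 0) = -40.
[NLM] = ½·(5·(6−(-1)) + 5·(-1−(-14/3)) + 0·(-14/3−6)) = ½·(35 + 55/3 + 0) = 80/3, so the K-coordinate is (80/3)/(-40) = -2/3.
[KNM] = ½·((-5)·(-14/3−(-1)) + 5·(-1−8) + 0·(8−(-14/3))) = ½·(55/3 − 45 + 0) = -40/3, so the L-coordinate is 1/3.
[KLN] = ½·((-5)·(6−(-14/3)) + 5·(-14/3−8) + 5·(8−6)) = ½·(-160/3 − 190/3 + 10) = -160/3, so the M-coordinate is 4/3.
Check: -2/3 + 1/3 + 4/3 = 1.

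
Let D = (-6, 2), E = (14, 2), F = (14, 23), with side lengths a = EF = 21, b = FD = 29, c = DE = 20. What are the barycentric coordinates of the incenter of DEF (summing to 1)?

(3/10, 29/70, 2/7)

The incenter has barycentric coordinates proportional to the opposite side lengths: (21 : 29 : 20).
Normalizing by 21+29+20 = 70 gives (3/10, 29/70, 2/7).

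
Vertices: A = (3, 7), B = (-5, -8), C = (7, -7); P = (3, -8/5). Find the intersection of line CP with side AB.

(1/3, 2)

Barycentric coordinates of P with respect to ABC: (2/5, 1/5, 2/5).
On side AB the C-coordinate is zero; dropping P's C-weight 2/5 and renormalizing the remaining 2/5 : 1/5 gives weights 2/3, 1/3 on A, B.
Q = (2/3)·(3, 7) + (1/3)·(-5, -8) = (1/3, 2).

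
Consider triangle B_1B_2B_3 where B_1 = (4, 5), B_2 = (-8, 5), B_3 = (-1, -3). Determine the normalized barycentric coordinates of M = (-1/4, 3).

Signed area of the reference triangle: [B_1B_2B_3] = ½·(4·(5−(-3)) + (-8)·(-3−5) + (-1)·(5−5)) = ½·(32 + 64 + 0) = 48.
[MB_2B_3] = ½·((-1/4)·(5−(-3)) + (-8)·(-3−3) + (-1)·(3−5)) = ½·(-2 + 48 + 2) = 24, so the B_1-coordinate is 24/48 = 1/2.
[B_1MB_3] = ½·(4·(3−(-3)) + (-1/4)·(-3−5) + (-1)·(5−3)) = ½·(24 + 2 − 2) = 12, so the B_2-coordinate is 1/4.
[B_1B_2M] = ½·(4·(5−3) + (-8)·(3−5) + (-1/4)·(5−5)) = ½·(8 + 16 + 0) = 12, so the B_3-coordinate is 1/4.
Check: 1/2 + 1/4 + 1/4 = 1.

(1/2, 1/4, 1/4)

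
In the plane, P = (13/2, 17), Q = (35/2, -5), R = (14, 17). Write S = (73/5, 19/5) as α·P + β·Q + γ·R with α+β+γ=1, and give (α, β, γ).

(1/5, 3/5, 1/5)

Signed area of the reference triangle: [PQR] = ½·((13/2)·(-5−17) + (35/2)·(17−17) + 14·(17−(-5))) = ½·(-143 + 0 + 308) = 165/2.
[SQR] = ½·((73/5)·(-5−17) + (35/2)·(17−(19/5)) + 14·(19/5−(-5))) = ½·(-1606/5 + 231 + 616/5) = 33/2, so the P-coordinate is (33/2)/(165/2) = 1/5.
[PSR] = ½·((13/2)·(19/5−17) + (73/5)·(17−17) + 14·(17−(19/5))) = ½·(-429/5 + 0 + 924/5) = 99/2, so the Q-coordinate is 3/5.
[PQS] = ½·((13/2)·(-5−(19/5)) + (35/2)·(19/5−17) + (73/5)·(17−(-5))) = ½·(-286/5 − 231 + 1606/5) = 33/2, so the R-coordinate is 1/5.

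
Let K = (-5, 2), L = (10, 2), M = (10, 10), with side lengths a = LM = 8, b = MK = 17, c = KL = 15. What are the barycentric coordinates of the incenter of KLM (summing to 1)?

The incenter has barycentric coordinates proportional to the opposite side lengths: (8 : 17 : 15).
Normalizing by 8+17+15 = 40 gives (1/5, 17/40, 3/8).

(1/5, 17/40, 3/8)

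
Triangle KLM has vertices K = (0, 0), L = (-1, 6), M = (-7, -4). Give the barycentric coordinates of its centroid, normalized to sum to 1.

(1/3, 1/3, 1/3)

The centroid is the average of the vertices, so each weight is 1/3.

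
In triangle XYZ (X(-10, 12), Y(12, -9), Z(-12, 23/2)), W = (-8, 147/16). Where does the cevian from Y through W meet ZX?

Barycentric coordinates of W with respect to XYZ: (1/2, 1/8, 3/8).
On side ZX the Y-coordinate is zero; dropping W's Y-weight 1/8 and renormalizing the remaining 3/8 : 1/2 gives weights 3/7, 4/7 on Z, X.
V = (3/7)·(-12, 23/2) + (4/7)·(-10, 12) = (-76/7, 165/14).

(-76/7, 165/14)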